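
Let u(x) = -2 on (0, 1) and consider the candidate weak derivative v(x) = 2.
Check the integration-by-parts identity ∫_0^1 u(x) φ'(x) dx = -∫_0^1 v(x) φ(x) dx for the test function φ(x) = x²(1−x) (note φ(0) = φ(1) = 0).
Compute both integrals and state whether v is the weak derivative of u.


LHS = 0, RHS = -1/6. No, v is not the weak derivative of u.

u(x) = -2, classical derivative u'(x) = 0.
φ(x) = x²(1−x), so φ'(x) = x*(2 - 3*x).
Note φ(0) = φ(1) = 0, so the boundary term u·φ vanishes.
LHS = ∫_0^1 u(x) φ'(x) dx = ∫_0^1 (6*x^2 - 4*x) dx. Term by term:
  ∫_0^1 6*x^2 dx = 2;  ∫_0^1 -4*x dx = -2.
Sum: 2 − 2 = 0.
So LHS = 0.
∫_0^1 v(x) φ(x) dx = ∫_0^1 (-2*x^3 + 2*x^2) dx. Term by term:
  ∫_0^1 -2*x^3 dx = -1/2;  ∫_0^1 2*x^2 dx = 2/3.
Sum: -1/2 + 2/3 = 1/6.
So RHS = -∫_0^1 v(x) φ(x) dx = -1/6.
LHS − RHS = 1/6 ≠ 0, so the identity fails.
(For a valid weak derivative the identity must hold for EVERY test function, in particular this one. The failure shows v is NOT the weak derivative of u.)
Correct weak derivative would be u'(x) = 0.


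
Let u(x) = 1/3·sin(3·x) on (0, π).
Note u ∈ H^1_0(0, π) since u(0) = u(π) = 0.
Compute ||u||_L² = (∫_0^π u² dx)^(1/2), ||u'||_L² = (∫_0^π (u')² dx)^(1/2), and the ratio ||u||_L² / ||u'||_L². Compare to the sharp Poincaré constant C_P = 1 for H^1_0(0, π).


||u||_L² / ||u'||_L² = 1/3 < C_P = 1.

u(x) = 1/3·sin(3·x), so u'(x) = cos(3*x).
Writing u(x) = A·sin(kπx/L) with A = 1/3 and k = 3, use ∫_0^L sin²(kπx/L) dx = L/2 and ∫_0^L cos²(kπx/L) dx = L/2.
u² = 1/9·sin²(3·x) and (u')² = 1·cos²(3·x), and each of sin², cos² integrates to L/2 = π/2 over (0, π).
∫_0^π u² dx = π/18, so ||u||_L² = sqrt(2)*sqrt(π)/6.
∫_0^π (u')² dx = π/2, so ||u'||_L² = sqrt(2)*sqrt(π)/2.
Ratio ||u||_L² / ||u'||_L² = 1/3.
Sharp Poincaré constant on H^1_0(0, π) is C_P = L/π = 1, achieved by sin(x).
This is the k = 3 harmonic; the ratio L/(kπ) is strictly less than C_P = L/π, consistent with the sharp inequality ||u||_L² ≤ C_P ||u'||_L².


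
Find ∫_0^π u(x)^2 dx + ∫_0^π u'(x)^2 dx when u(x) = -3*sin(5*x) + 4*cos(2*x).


||u||_{H^1(0,π)}^2 = -400/7 + 157*π

u'(x) = -8*sin(2*x) - 15*cos(5*x).
Expand u² and (u')² and integrate term by term on (0, π), using: for integers n ≥ 1, ∫_0^π sin²(nx) dx = ∫_0^π cos²(nx) dx = π/2; for n ≠ n', ∫_0^π sin(nx)sin(n'x) dx = ∫_0^π cos(nx)cos(n'x) dx = 0; and by product-to-sum, ∫_0^π sin(nx)cos(n'x) dx = ½∫_0^π [sin((n+n')x) + sin((n−n')x)] dx, which is 0 when n+n' is even and 2n/(n²−n'²) when n+n' is odd (it need not vanish on (0, π)).
  u² squared terms: (-3)²·∫sin(5x)² dx = 9·π/2 = 9*π/2;  (4)²·∫cos(2x)² dx = 16·π/2 = 8*π.
  u² cross terms: 2·(-3)·(4)·∫sin(5x)·cos(2x) dx = -24·(10/21) = -80/7.
  So ∫_0^π u² dx = 9*π/2 + 8*π − 80/7 = -80/7 + 25*π/2.
  (u')² squared terms: (-15)²·∫cos(5x)² dx = 225·π/2 = 225*π/2;  (-8)²·∫sin(2x)² dx = 64·π/2 = 32*π.
  (u')² cross terms: 2·(-15)·(-8)·∫cos(5x)·sin(2x) dx = 240·(-4/21) = -320/7.
  So ∫_0^π (u')² dx = 225*π/2 + 32*π − 320/7 = -320/7 + 289*π/2.
||u||_{H^1}^2 = (-80/7 + 25*π/2) + (-320/7 + 289*π/2) = -400/7 + 157*π.


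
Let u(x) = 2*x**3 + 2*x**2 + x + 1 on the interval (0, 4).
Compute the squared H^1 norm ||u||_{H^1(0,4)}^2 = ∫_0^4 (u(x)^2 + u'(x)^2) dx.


||u||_{H^1}^2 = 2962136/105

The H^1 norm (squared) on an interval (0, L) is
  ||u||_{H^1}^2 = ∫_0^L u(x)^2 dx + ∫_0^L u'(x)^2 dx.
Compute u'(x) = 6*x**2 + 4*x + 1.
Then u(x)^2 = 4*x**6 + 8*x**5 + 8*x**4 + 8*x**3 + 5*x**2 + 2*x + 1 and u'(x)^2 = 36*x**4 + 48*x**3 + 28*x**2 + 8*x + 1.
Integrate each monomial from 0 to 4 using ∫_0^4 c·x^n dx = c·4^(n+1)/(n+1):
  ∫_0^4 u(x)^2 dx = ∫_0^4 (4*x^6 + 8*x^5 + 8*x^4 + 8*x^3 + 5*x^2 + 2*x + 1) dx. Term by term:
    ∫_0^4 4*x^6 dx = 65536/7;  ∫_0^4 8*x^5 dx = 16384/3;  ∫_0^4 8*x^4 dx = 8192/5;
    ∫_0^4 8*x^3 dx = 512;  ∫_0^4 5*x^2 dx = 320/3;  ∫_0^4 2*x dx = 16;
    ∫_0^4 1 dx = 4.
  Sum: 65536/7 + 16384/3 + 8192/5 + 512 + 320/3 + 16 + 4 = 598524/35.
  ∫_0^4 u'(x)^2 dx = ∫_0^4 (36*x^4 + 48*x^3 + 28*x^2 + 8*x + 1) dx. Term by term:
    ∫_0^4 36*x^4 dx = 36864/5;  ∫_0^4 48*x^3 dx = 3072;  ∫_0^4 28*x^2 dx = 1792/3;
    ∫_0^4 8*x dx = 64;  ∫_0^4 1 dx = 4.
  Sum: 36864/5 + 3072 + 1792/3 + 64 + 4 = 166652/15.
Adding: ||u||_{H^1}^2 = 598524/35 + 166652/15 = 2962136/105.


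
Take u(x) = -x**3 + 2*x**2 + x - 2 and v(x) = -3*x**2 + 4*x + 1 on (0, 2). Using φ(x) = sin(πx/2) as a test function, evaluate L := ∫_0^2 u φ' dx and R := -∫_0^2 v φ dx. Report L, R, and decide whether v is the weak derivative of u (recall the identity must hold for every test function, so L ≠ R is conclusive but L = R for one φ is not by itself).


LHS = -96/π^3 + 4/π, RHS = -96/π^3 + 4/π. Yes, v = u' weakly.

u(x) = -x**3 + 2*x**2 + x - 2, classical derivative u'(x) = -3*x**2 + 4*x + 1.
φ(x) = sin(πx/2), so φ'(x) = π*cos(π*x/2)/2.
Note φ(0) = φ(2) = 0, so the boundary term u·φ vanishes.
LHS = ∫_0^2 u(x) φ'(x) dx = ∫_0^2 (-π*x^3*cos(π*x/2)/2 + π*x^2*cos(π*x/2) + π*x*cos(π*x/2)/2 - π*cos(π*x/2)) dx. Term by term:
  ∫_0^2 -π*cos(π*x/2) dx = 0;  ∫_0^2 π*x^2*cos(π*x/2) dx = -16/π;  ∫_0^2 π*x*cos(π*x/2)/2 dx = -4/π;
  ∫_0^2 -π*x^3*cos(π*x/2)/2 dx = -96/π^3 + 24/π.
Sum: 0 − 16/π − 4/π + -96/π^3 + 24/π = -96/π^3 + 4/π.
So LHS = -96/π^3 + 4/π.
∫_0^2 v(x) φ(x) dx = ∫_0^2 (-3*x^2*sin(π*x/2) + 4*x*sin(π*x/2) + sin(π*x/2)) dx. Term by term:
  ∫_0^2 -3*x^2*sin(π*x/2) dx = -24/π + 96/π^3;  ∫_0^2 4*x*sin(π*x/2) dx = 16/π;  ∫_0^2 sin(π*x/2) dx = 4/π.
Sum: -24/π + 96/π^3 + 16/π + 4/π = -4/π + 96/π^3.
So RHS = -∫_0^2 v(x) φ(x) dx = -96/π^3 + 4/π.
LHS = RHS, so the identity holds for this test φ.
Moreover u is smooth here and v(x) = u'(x) = -3*x**2 + 4*x + 1 pointwise, so the identity holds for every test function. Hence v is the weak derivative of u.


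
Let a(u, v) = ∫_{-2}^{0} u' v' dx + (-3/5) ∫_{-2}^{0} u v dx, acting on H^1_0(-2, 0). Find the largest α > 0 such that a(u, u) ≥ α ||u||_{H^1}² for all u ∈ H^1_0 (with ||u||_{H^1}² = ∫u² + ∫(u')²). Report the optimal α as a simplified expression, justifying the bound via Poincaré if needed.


α = (-12/5 + π^2)/(4 + π^2)

Coercivity of a(·,·) on H^1_0(-2, 0) means a(u, u) ≥ α ||u||_{H^1}² for every u ∈ H^1_0.
The interval has length L = 2, and Poincaré/coercivity depend only on L. Here a(u, u) = ∫(u')² + (-3/5)·∫u².
Here c = -3/5 < 0 with |c| < (π/L)² = π^2/4, so coercivity still holds. The condition a(u,u) ≥ α||u||_{H^1}² reads (1−α)∫(u')² ≥ (α−c)∫u². Any admissible α is ≤ 1 (rapidly oscillating u have ∫u²/∫(u')² → 0), and α = 1 would force 0 ≥ (1−c)∫u², impossible since c < 1; so 1−α > 0. By the sharp Poincaré inequality on H^1_0 of an interval of length L, ∫(u')² ≥ (π/L)²∫u² with equality for the first sine mode sin(π(x−x₀)/L) (x₀ the left endpoint), so the inequality holds for all u iff (1−α)(π/L)² ≥ α − c, i.e. α ≤ ((π/L)² + c)/((π/L)² + 1) = (1 + c(L/π)²)/(1 + (L/π)²). (Direct route, valid since c ≤ 0: Poincaré gives c∫u² ≥ c(L/π)²∫(u')², so a(u,u) ≥ (1 + c(L/π)²)∫(u')², while ||u||_{H^1}² ≤ (1 + (L/π)²)∫(u')²; dividing yields the same α.) With (π/L)² = π^2/4 and c = -3/5, the largest admissible constant is α = ((π/L)² + c)/((π/L)² + 1).
Simplifying, α = (-12/5 + π^2)/(4 + π^2).


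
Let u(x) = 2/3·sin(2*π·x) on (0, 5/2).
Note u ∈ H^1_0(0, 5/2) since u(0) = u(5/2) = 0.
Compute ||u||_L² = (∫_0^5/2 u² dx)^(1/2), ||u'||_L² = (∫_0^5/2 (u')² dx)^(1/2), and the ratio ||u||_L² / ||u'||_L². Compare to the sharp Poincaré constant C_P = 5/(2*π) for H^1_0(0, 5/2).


||u||_L² / ||u'||_L² = 1/(2*π) < C_P = 5/(2*π).

u(x) = 2/3·sin(2*π·x), so u'(x) = 4*π*cos(2*π*x)/3.
Writing u(x) = A·sin(kπx/L) with A = 2/3 and k = 5, use ∫_0^L sin²(kπx/L) dx = L/2 and ∫_0^L cos²(kπx/L) dx = L/2.
u² = 4/9·sin²(2*π·x) and (u')² = 16*π^2/9·cos²(2*π·x), and each of sin², cos² integrates to L/2 = 5/4 over (0, 5/2).
∫_0^5/2 u² dx = 5/9, so ||u||_L² = sqrt(5)/3.
∫_0^5/2 (u')² dx = 20*π^2/9, so ||u'||_L² = 2*sqrt(5)*π/3.
Ratio ||u||_L² / ||u'||_L² = 1/(2*π).
Sharp Poincaré constant on H^1_0(0, 5/2) is C_P = L/π = 5/(2*π), achieved by sin(2*π/5·x).
This is the k = 5 harmonic; the ratio L/(kπ) is strictly less than C_P = L/π, consistent with the sharp inequality ||u||_L² ≤ C_P ||u'||_L².


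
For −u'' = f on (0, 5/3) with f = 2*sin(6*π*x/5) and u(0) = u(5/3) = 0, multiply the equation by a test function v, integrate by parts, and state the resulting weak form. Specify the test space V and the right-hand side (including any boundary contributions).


V = H^1_0(0, 5/3) (so v(0) = v(5/3) = 0); weak form: ∫_0^5/3 u'v' dx = ∫_0^5/3 (2*sin(6*π*x/5)) v dx for all v ∈ V.

Multiply both sides by a test function v and integrate from 0 to 5/3:
  ∫_0^5/3 −u''(x) v(x) dx = ∫_0^5/3 f(x) v(x) dx.
Integrate the LHS by parts once:
  ∫_0^5/3 −u'' v dx = −[u'(x) v(x)]_0^5/3 + ∫_0^5/3 u'(x) v'(x) dx.
Thus ∫_0^5/3 u'(x) v'(x) dx = ∫_0^5/3 f(x) v(x) dx + [u'(x) v(x)]_0^5/3.
Choose V so that boundary terms are either known or forced to vanish.
u is Dirichlet: u(0) = u(5/3) = 0. Let V = H^1_0(0, 5/3); then v(0) = v(5/3) = 0, and [u' v]_0^5/3 = 0.
Weak formulation: find u (satisfying any essential BC) such that ∫_0^5/3 u'(x) v'(x) dx = ∫_0^5/3 f v dx for all v ∈ V.
Substituting f(x) = 2*sin(6*π*x/5), the right-hand side is ∫_0^5/3 (2*sin(6*π*x/5)) v dx.


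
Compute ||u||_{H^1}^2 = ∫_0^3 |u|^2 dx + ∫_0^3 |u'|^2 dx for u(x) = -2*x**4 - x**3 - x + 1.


||u||_{H^1}^2 = 1376832/35

The H^1 norm (squared) on an interval (0, L) is
  ||u||_{H^1}^2 = ∫_0^L u(x)^2 dx + ∫_0^L u'(x)^2 dx.
Compute u'(x) = -8*x**3 - 3*x**2 - 1.
Then u(x)^2 = 4*x**8 + 4*x**7 + x**6 + 4*x**5 - 2*x**4 - 2*x**3 + x**2 - 2*x + 1 and u'(x)^2 = 64*x**6 + 48*x**5 + 9*x**4 + 16*x**3 + 6*x**2 + 1.
Integrate each monomial from 0 to 3 using ∫_0^3 c·x^n dx = c·3^(n+1)/(n+1):
  ∫_0^3 u(x)^2 dx = ∫_0^3 (4*x^8 + 4*x^7 + x^6 + 4*x^5 - 2*x^4 - 2*x^3 + x^2 - 2*x + 1) dx. Term by term:
    ∫_0^3 4*x^8 dx = 8748;  ∫_0^3 4*x^7 dx = 6561/2;  ∫_0^3 x^6 dx = 2187/7;
    ∫_0^3 4*x^5 dx = 486;  ∫_0^3 -2*x^4 dx = -486/5;  ∫_0^3 -2*x^3 dx = -81/2;
    ∫_0^3 x^2 dx = 9;  ∫_0^3 -2*x dx = -9;  ∫_0^3 1 dx = 3.
  Sum: 8748 + 6561/2 + 2187/7 + 486 − 486/5 − 81/2 + 9 − 9 + 3 = 444228/35.
  ∫_0^3 u'(x)^2 dx = ∫_0^3 (64*x^6 + 48*x^5 + 9*x^4 + 16*x^3 + 6*x^2 + 1) dx. Term by term:
    ∫_0^3 64*x^6 dx = 139968/7;  ∫_0^3 48*x^5 dx = 5832;  ∫_0^3 9*x^4 dx = 2187/5;
    ∫_0^3 16*x^3 dx = 324;  ∫_0^3 6*x^2 dx = 54;  ∫_0^3 1 dx = 3.
  Sum: 139968/7 + 5832 + 2187/5 + 324 + 54 + 3 = 932604/35.
Adding: ||u||_{H^1}^2 = 444228/35 + 932604/35 = 1376832/35.


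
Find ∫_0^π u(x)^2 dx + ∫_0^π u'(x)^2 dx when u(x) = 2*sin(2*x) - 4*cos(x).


||u||_{H^1(0,π)}^2 = -128/3 + 26*π

u'(x) = 4*sin(x) + 4*cos(2*x).
Expand u² and (u')² and integrate term by term on (0, π), using: for integers n ≥ 1, ∫_0^π sin²(nx) dx = ∫_0^π cos²(nx) dx = π/2; for n ≠ n', ∫_0^π sin(nx)sin(n'x) dx = ∫_0^π cos(nx)cos(n'x) dx = 0; and by product-to-sum, ∫_0^π sin(nx)cos(n'x) dx = ½∫_0^π [sin((n+n')x) + sin((n−n')x)] dx, which is 0 when n+n' is even and 2n/(n²−n'²) when n+n' is odd (it need not vanish on (0, π)).
  u² squared terms: (-4)²·∫cos(x)² dx = 16·π/2 = 8*π;  (2)²·∫sin(2x)² dx = 4·π/2 = 2*π.
  u² cross terms: 2·(-4)·(2)·∫cos(x)·sin(2x) dx = -16·(4/3) = -64/3.
  So ∫_0^π u² dx = 8*π + 2*π − 64/3 = -64/3 + 10*π.
  (u')² squared terms: (4)²·∫cos(2x)² dx = 16·π/2 = 8*π;  (4)²·∫sin(x)² dx = 16·π/2 = 8*π.
  (u')² cross terms: 2·(4)·(4)·∫cos(2x)·sin(x) dx = 32·(-2/3) = -64/3.
  So ∫_0^π (u')² dx = 8*π + 8*π − 64/3 = -64/3 + 16*π.
||u||_{H^1}^2 = (-64/3 + 10*π) + (-64/3 + 16*π) = -128/3 + 26*π.


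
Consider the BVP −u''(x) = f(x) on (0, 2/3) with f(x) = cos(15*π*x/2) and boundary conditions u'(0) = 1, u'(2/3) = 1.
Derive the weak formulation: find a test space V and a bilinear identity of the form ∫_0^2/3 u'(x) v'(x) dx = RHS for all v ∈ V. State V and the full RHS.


V = H^1(0, 2/3) (v unrestricted at boundary; u is determined up to an additive constant); weak form: ∫_0^2/3 u'v' dx = ∫_0^2/3 (cos(15*π*x/2)) v dx + v(2/3) − v(0) for all v ∈ V.

Multiply both sides by a test function v and integrate from 0 to 2/3:
  ∫_0^2/3 −u''(x) v(x) dx = ∫_0^2/3 f(x) v(x) dx.
Integrate the LHS by parts once:
  ∫_0^2/3 −u'' v dx = −[u'(x) v(x)]_0^2/3 + ∫_0^2/3 u'(x) v'(x) dx.
Thus ∫_0^2/3 u'(x) v'(x) dx = ∫_0^2/3 f(x) v(x) dx + [u'(x) v(x)]_0^2/3.
Choose V so that boundary terms are either known or forced to vanish.
u has inhomogeneous Neumann u'(0) = 1, u'(2/3) = 1. [u' v]_0^2/3 = (1)·v(2/3) − (1)·v(0) = v(2/3) − v(0). Take V = H^1(0, 2/3); boundary term becomes part of RHS.
Weak formulation: find u (satisfying any essential BC) such that ∫_0^2/3 u'(x) v'(x) dx = ∫_0^2/3 f v dx + v(2/3) − v(0) for all v ∈ V (Neumann data are natural BCs: they enter the RHS as boundary terms).
Substituting f(x) = cos(15*π*x/2), the right-hand side is ∫_0^2/3 (cos(15*π*x/2)) v dx + v(2/3) − v(0).
Compatibility check (pure Neumann): taking v ≡ 1 ∈ V gives 0 = ∫_0^2/3 f dx + (1) − (1), i.e. ∫_0^2/3 f dx must equal u'(0) − u'(2/3) = 0. Indeed ∫_0^2/3 (cos(15*π*x/2)) dx = 0, so the data are compatible. The solution is then unique only up to an additive constant (fix it e.g. by requiring ∫_0^2/3 u dx = 0).


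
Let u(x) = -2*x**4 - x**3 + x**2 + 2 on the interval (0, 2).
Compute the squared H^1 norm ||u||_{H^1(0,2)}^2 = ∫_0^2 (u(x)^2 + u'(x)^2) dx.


||u||_{H^1}^2 = 109304/63

The H^1 norm (squared) on an interval (0, L) is
  ||u||_{H^1}^2 = ∫_0^L u(x)^2 dx + ∫_0^L u'(x)^2 dx.
Compute u'(x) = -8*x**3 - 3*x**2 + 2*x.
Then u(x)^2 = 4*x**8 + 4*x**7 - 3*x**6 - 2*x**5 - 7*x**4 - 4*x**3 + 4*x**2 + 4 and u'(x)^2 = 64*x**6 + 48*x**5 - 23*x**4 - 12*x**3 + 4*x**2.
Integrate each monomial from 0 to 2 using ∫_0^2 c·x^n dx = c·2^(n+1)/(n+1):
  ∫_0^2 u(x)^2 dx = ∫_0^2 (4*x^8 + 4*x^7 - 3*x^6 - 2*x^5 - 7*x^4 - 4*x^3 + 4*x^2 + 4) dx. Term by term:
    ∫_0^2 4*x^8 dx = 2048/9;  ∫_0^2 4*x^7 dx = 128;  ∫_0^2 -3*x^6 dx = -384/7;
    ∫_0^2 -2*x^5 dx = -64/3;  ∫_0^2 -7*x^4 dx = -224/5;  ∫_0^2 -4*x^3 dx = -16;
    ∫_0^2 4*x^2 dx = 32/3;  ∫_0^2 4 dx = 8.
  Sum: 2048/9 + 128 − 384/7 − 64/3 − 224/5 − 16 + 32/3 + 8 = 74728/315.
  ∫_0^2 u'(x)^2 dx = ∫_0^2 (64*x^6 + 48*x^5 - 23*x^4 - 12*x^3 + 4*x^2) dx. Term by term:
    ∫_0^2 64*x^6 dx = 8192/7;  ∫_0^2 48*x^5 dx = 512;  ∫_0^2 -23*x^4 dx = -736/5;
    ∫_0^2 -12*x^3 dx = -48;  ∫_0^2 4*x^2 dx = 32/3.
  Sum: 8192/7 + 512 − 736/5 − 48 + 32/3 = 157264/105.
Adding: ||u||_{H^1}^2 = 74728/315 + 157264/105 = 109304/63.


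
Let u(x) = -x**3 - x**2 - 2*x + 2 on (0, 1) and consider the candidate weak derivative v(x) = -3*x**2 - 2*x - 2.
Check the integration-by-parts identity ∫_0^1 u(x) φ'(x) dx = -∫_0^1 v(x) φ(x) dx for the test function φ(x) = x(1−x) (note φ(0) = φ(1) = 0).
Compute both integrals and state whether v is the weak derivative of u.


LHS = 13/20, RHS = 13/20. Yes, v = u' weakly.

u(x) = -x**3 - x**2 - 2*x + 2, classical derivative u'(x) = -3*x**2 - 2*x - 2.
φ(x) = x(1−x), so φ'(x) = 1 - 2*x.
Note φ(0) = φ(1) = 0, so the boundary term u·φ vanishes.
LHS = ∫_0^1 u(x) φ'(x) dx = ∫_0^1 (2*x^4 + x^3 + 3*x^2 - 6*x + 2) dx. Term by term:
  ∫_0^1 2*x^4 dx = 2/5;  ∫_0^1 x^3 dx = 1/4;  ∫_0^1 3*x^2 dx = 1;
  ∫_0^1 -6*x dx = -3;  ∫_0^1 2 dx = 2.
Sum: 2/5 + 1/4 + 1 − 3 + 2 = 13/20.
So LHS = 13/20.
∫_0^1 v(x) φ(x) dx = ∫_0^1 (3*x^4 - x^3 - 2*x) dx. Term by term:
  ∫_0^1 3*x^4 dx = 3/5;  ∫_0^1 -x^3 dx = -1/4;  ∫_0^1 -2*x dx = -1.
Sum: 3/5 − 1/4 − 1 = -13/20.
So RHS = -∫_0^1 v(x) φ(x) dx = 13/20.
LHS = RHS, so the identity holds for this test φ.
Moreover u is smooth here and v(x) = u'(x) = -3*x**2 - 2*x - 2 pointwise, so the identity holds for every test function. Hence v is the weak derivative of u.


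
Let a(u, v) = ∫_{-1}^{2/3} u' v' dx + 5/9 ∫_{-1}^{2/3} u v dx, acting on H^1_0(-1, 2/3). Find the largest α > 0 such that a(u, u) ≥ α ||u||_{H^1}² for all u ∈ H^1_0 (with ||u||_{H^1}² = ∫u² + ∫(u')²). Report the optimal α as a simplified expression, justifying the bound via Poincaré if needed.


α = (125 + 81*π^2)/(9*(25 + 9*π^2))

Coercivity of a(·,·) on H^1_0(-1, 2/3) means a(u, u) ≥ α ||u||_{H^1}² for every u ∈ H^1_0.
The interval has length L = 5/3, and Poincaré/coercivity depend only on L. Here a(u, u) = ∫(u')² + (5/9)·∫u².
Here 0 < c = 5/9 < 1. The condition a(u,u) ≥ α||u||_{H^1}² reads (1−α)∫(u')² ≥ (α−c)∫u². Any admissible α is ≤ 1 (rapidly oscillating u have ∫u²/∫(u')² → 0), and α = 1 would force 0 ≥ (1−c)∫u², impossible since c < 1; so 1−α > 0. By the sharp Poincaré inequality on H^1_0 of an interval of length L, ∫(u')² ≥ (π/L)²∫u² with equality for the first sine mode sin(π(x−x₀)/L) (x₀ the left endpoint), so the inequality holds for all u iff (1−α)(π/L)² ≥ α − c, i.e. α ≤ ((π/L)² + c)/((π/L)² + 1) = (1 + c(L/π)²)/(1 + (L/π)²). With (π/L)² = 9*π^2/25 and c = 5/9, the largest admissible constant is α = ((π/L)² + c)/((π/L)² + 1).
Simplifying, α = (125 + 81*π^2)/(9*(25 + 9*π^2)).


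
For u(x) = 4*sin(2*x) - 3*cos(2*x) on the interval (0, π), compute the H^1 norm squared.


||u||_{H^1(0,π)}^2 = 125*π/2

u'(x) = 6*sin(2*x) + 8*cos(2*x).
Expand u² and (u')² and integrate term by term on (0, π), using: for integers n ≥ 1, ∫_0^π sin²(nx) dx = ∫_0^π cos²(nx) dx = π/2; for n ≠ n', ∫_0^π sin(nx)sin(n'x) dx = ∫_0^π cos(nx)cos(n'x) dx = 0; and by product-to-sum, ∫_0^π sin(nx)cos(n'x) dx = ½∫_0^π [sin((n+n')x) + sin((n−n')x)] dx, which is 0 when n+n' is even and 2n/(n²−n'²) when n+n' is odd (it need not vanish on (0, π)).
  u² squared terms: (-3)²·∫cos(2x)² dx = 9·π/2 = 9*π/2;  (4)²·∫sin(2x)² dx = 16·π/2 = 8*π.
  u² cross terms: 2·(-3)·(4)·∫cos(2x)·sin(2x) dx = -24·(0) = 0.
  So ∫_0^π u² dx = 9*π/2 + 8*π + 0 = 25*π/2.
  (u')² squared terms: (6)²·∫sin(2x)² dx = 36·π/2 = 18*π;  (8)²·∫cos(2x)² dx = 64·π/2 = 32*π.
  (u')² cross terms: 2·(6)·(8)·∫sin(2x)·cos(2x) dx = 96·(0) = 0.
  So ∫_0^π (u')² dx = 18*π + 32*π + 0 = 50*π.
||u||_{H^1}^2 = (25*π/2) + (50*π) = 125*π/2.


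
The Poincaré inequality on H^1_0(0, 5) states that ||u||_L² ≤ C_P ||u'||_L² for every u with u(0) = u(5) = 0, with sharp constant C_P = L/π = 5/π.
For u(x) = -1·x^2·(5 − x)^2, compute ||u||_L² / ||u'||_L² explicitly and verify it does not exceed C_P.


||u||_L² / ||u'||_L² = 5*sqrt(3)/6 < C_P = 5/π.

u(x) = -1·x^2·(5 − x)^2, so u'(x) = 2*x*(x*(5 - x) - (x - 5)^2).
u(x) = -1·x^2·(5 − x)^2 vanishes at x = 0 and x = 5, so u ∈ H^1_0(0, 5). Differentiate via the product rule and integrate the resulting polynomials term by term.
  ∫_0^5 u² dx = ∫_0^5 (x^8 - 20*x^7 + 150*x^6 - 500*x^5 + 625*x^4) dx. Term by term:
    ∫_0^5 x^8 dx = 1953125/9;  ∫_0^5 -20*x^7 dx = -1953125/2;  ∫_0^5 150*x^6 dx = 11718750/7;
    ∫_0^5 -500*x^5 dx = -3906250/3;  ∫_0^5 625*x^4 dx = 390625.
  Sum: 1953125/9 − 1953125/2 + 11718750/7 − 3906250/3 + 390625 = 390625/126.
  ∫_0^5 (u')² dx = ∫_0^5 (16*x^6 - 240*x^5 + 1300*x^4 - 3000*x^3 + 2500*x^2) dx. Term by term:
    ∫_0^5 16*x^6 dx = 1250000/7;  ∫_0^5 -240*x^5 dx = -625000;  ∫_0^5 1300*x^4 dx = 812500;
    ∫_0^5 -3000*x^3 dx = -468750;  ∫_0^5 2500*x^2 dx = 312500/3.
  Sum: 1250000/7 − 625000 + 812500 − 468750 + 312500/3 = 31250/21.
∫_0^5 u² dx = 390625/126, so ||u||_L² = 625*sqrt(14)/42.
∫_0^5 (u')² dx = 31250/21, so ||u'||_L² = 125*sqrt(42)/21.
Ratio ||u||_L² / ||u'||_L² = 5*sqrt(3)/6.
Sharp Poincaré constant on H^1_0(0, 5) is C_P = L/π = 5/π, achieved by sin(π/5·x).
A polynomial bump cannot attain the sharp Poincaré constant (only the first sine eigenfunction does), so the ratio is strictly less than C_P, consistent with ||u||_L² ≤ C_P ||u'||_L².


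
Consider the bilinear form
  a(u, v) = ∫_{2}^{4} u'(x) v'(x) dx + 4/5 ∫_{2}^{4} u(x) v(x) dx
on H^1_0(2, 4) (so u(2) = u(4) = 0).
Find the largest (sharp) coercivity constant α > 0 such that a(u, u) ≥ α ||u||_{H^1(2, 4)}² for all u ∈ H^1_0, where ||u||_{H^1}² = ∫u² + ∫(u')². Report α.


α = (16/5 + π^2)/(4 + π^2)

Coercivity of a(·,·) on H^1_0(2, 4) means a(u, u) ≥ α ||u||_{H^1}² for every u ∈ H^1_0.
The interval has length L = 2, and Poincaré/coercivity depend only on L. Here a(u, u) = ∫(u')² + (4/5)·∫u².
Here 0 < c = 4/5 < 1. The condition a(u,u) ≥ α||u||_{H^1}² reads (1−α)∫(u')² ≥ (α−c)∫u². Any admissible α is ≤ 1 (rapidly oscillating u have ∫u²/∫(u')² → 0), and α = 1 would force 0 ≥ (1−c)∫u², impossible since c < 1; so 1−α > 0. By the sharp Poincaré inequality on H^1_0 of an interval of length L, ∫(u')² ≥ (π/L)²∫u² with equality for the first sine mode sin(π(x−x₀)/L) (x₀ the left endpoint), so the inequality holds for all u iff (1−α)(π/L)² ≥ α − c, i.e. α ≤ ((π/L)² + c)/((π/L)² + 1) = (1 + c(L/π)²)/(1 + (L/π)²). With (π/L)² = π^2/4 and c = 4/5, the largest admissible constant is α = ((π/L)² + c)/((π/L)² + 1).
Simplifying, α = (16/5 + π^2)/(4 + π^2).


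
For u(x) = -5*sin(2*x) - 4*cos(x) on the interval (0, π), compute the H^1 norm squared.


||u||_{H^1(0,π)}^2 = 320/3 + 157*π/2

u'(x) = 4*sin(x) - 10*cos(2*x).
Expand u² and (u')² and integrate term by term on (0, π), using: for integers n ≥ 1, ∫_0^π sin²(nx) dx = ∫_0^π cos²(nx) dx = π/2; for n ≠ n', ∫_0^π sin(nx)sin(n'x) dx = ∫_0^π cos(nx)cos(n'x) dx = 0; and by product-to-sum, ∫_0^π sin(nx)cos(n'x) dx = ½∫_0^π [sin((n+n')x) + sin((n−n')x)] dx, which is 0 when n+n' is even and 2n/(n²−n'²) when n+n' is odd (it need not vanish on (0, π)).
  u² squared terms: (-5)²·∫sin(2x)² dx = 25·π/2 = 25*π/2;  (-4)²·∫cos(x)² dx = 16·π/2 = 8*π.
  u² cross terms: 2·(-5)·(-4)·∫sin(2x)·cos(x) dx = 40·(4/3) = 160/3.
  So ∫_0^π u² dx = 25*π/2 + 8*π + 160/3 = 160/3 + 41*π/2.
  (u')² squared terms: (-10)²·∫cos(2x)² dx = 100·π/2 = 50*π;  (4)²·∫sin(x)² dx = 16·π/2 = 8*π.
  (u')² cross terms: 2·(-10)·(4)·∫cos(2x)·sin(x) dx = -80·(-2/3) = 160/3.
  So ∫_0^π (u')² dx = 50*π + 8*π + 160/3 = 160/3 + 58*π.
||u||_{H^1}^2 = (160/3 + 41*π/2) + (160/3 + 58*π) = 320/3 + 157*π/2.


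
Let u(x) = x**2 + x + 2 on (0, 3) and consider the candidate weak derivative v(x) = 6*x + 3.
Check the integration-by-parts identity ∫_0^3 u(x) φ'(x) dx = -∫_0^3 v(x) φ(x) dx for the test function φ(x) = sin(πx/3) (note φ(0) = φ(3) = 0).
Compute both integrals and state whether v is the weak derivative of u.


LHS = -24/π, RHS = -72/π. No, v is not the weak derivative of u.

u(x) = x**2 + x + 2, classical derivative u'(x) = 2*x + 1.
φ(x) = sin(πx/3), so φ'(x) = π*cos(π*x/3)/3.
Note φ(0) = φ(3) = 0, so the boundary term u·φ vanishes.
LHS = ∫_0^3 u(x) φ'(x) dx = ∫_0^3 (π*x^2*cos(π*x/3)/3 + π*x*cos(π*x/3)/3 + 2*π*cos(π*x/3)/3) dx. Term by term:
  ∫_0^3 2*π*cos(π*x/3)/3 dx = 0;  ∫_0^3 π*x*cos(π*x/3)/3 dx = -6/π;  ∫_0^3 π*x^2*cos(π*x/3)/3 dx = -18/π.
Sum: 0 − 6/π − 18/π = -24/π.
So LHS = -24/π.
∫_0^3 v(x) φ(x) dx = ∫_0^3 (6*x*sin(π*x/3) + 3*sin(π*x/3)) dx. Term by term:
  ∫_0^3 3*sin(π*x/3) dx = 18/π;  ∫_0^3 6*x*sin(π*x/3) dx = 54/π.
Sum: 18/π + 54/π = 72/π.
So RHS = -∫_0^3 v(x) φ(x) dx = -72/π.
LHS − RHS = 48/π ≠ 0, so the identity fails.
(For a valid weak derivative the identity must hold for EVERY test function, in particular this one. The failure shows v is NOT the weak derivative of u.)
Correct weak derivative would be u'(x) = 2*x + 1.


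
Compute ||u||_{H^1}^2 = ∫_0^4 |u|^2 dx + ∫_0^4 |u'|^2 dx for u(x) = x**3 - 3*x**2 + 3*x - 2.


||u||_{H^1}^2 = 25052/35

The H^1 norm (squared) on an interval (0, L) is
  ||u||_{H^1}^2 = ∫_0^L u(x)^2 dx + ∫_0^L u'(x)^2 dx.
Compute u'(x) = 3*x**2 - 6*x + 3.
Then u(x)^2 = x**6 - 6*x**5 + 15*x**4 - 22*x**3 + 21*x**2 - 12*x + 4 and u'(x)^2 = 9*x**4 - 36*x**3 + 54*x**2 - 36*x + 9.
Integrate each monomial from 0 to 4 using ∫_0^4 c·x^n dx = c·4^(n+1)/(n+1):
  ∫_0^4 u(x)^2 dx = ∫_0^4 (x^6 - 6*x^5 + 15*x^4 - 22*x^3 + 21*x^2 - 12*x + 4) dx. Term by term:
    ∫_0^4 x^6 dx = 16384/7;  ∫_0^4 -6*x^5 dx = -4096;  ∫_0^4 15*x^4 dx = 3072;
    ∫_0^4 -22*x^3 dx = -1408;  ∫_0^4 21*x^2 dx = 448;  ∫_0^4 -12*x dx = -96;
    ∫_0^4 4 dx = 16.
  Sum: 16384/7 − 4096 + 3072 − 1408 + 448 − 96 + 16 = 1936/7.
  ∫_0^4 u'(x)^2 dx = ∫_0^4 (9*x^4 - 36*x^3 + 54*x^2 - 36*x + 9) dx. Term by term:
    ∫_0^4 9*x^4 dx = 9216/5;  ∫_0^4 -36*x^3 dx = -2304;  ∫_0^4 54*x^2 dx = 1152;
    ∫_0^4 -36*x dx = -288;  ∫_0^4 9 dx = 36.
  Sum: 9216/5 − 2304 + 1152 − 288 + 36 = 2196/5.
Adding: ||u||_{H^1}^2 = 1936/7 + 2196/5 = 25052/35.


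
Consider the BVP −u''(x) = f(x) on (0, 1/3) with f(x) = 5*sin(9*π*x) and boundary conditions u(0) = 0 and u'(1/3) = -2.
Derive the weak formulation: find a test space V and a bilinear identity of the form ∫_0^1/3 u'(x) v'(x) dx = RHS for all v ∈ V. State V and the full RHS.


V = {v ∈ H^1(0, 1/3) : v(0) = 0} (test functions vanish at x = 0 where u is specified); weak form: ∫_0^1/3 u'v' dx = ∫_0^1/3 (5*sin(9*π*x)) v dx − 2·v(1/3) for all v ∈ V.

Multiply both sides by a test function v and integrate from 0 to 1/3:
  ∫_0^1/3 −u''(x) v(x) dx = ∫_0^1/3 f(x) v(x) dx.
Integrate the LHS by parts once:
  ∫_0^1/3 −u'' v dx = −[u'(x) v(x)]_0^1/3 + ∫_0^1/3 u'(x) v'(x) dx.
Thus ∫_0^1/3 u'(x) v'(x) dx = ∫_0^1/3 f(x) v(x) dx + [u'(x) v(x)]_0^1/3.
Choose V so that boundary terms are either known or forced to vanish.
Mixed BC: u(0) = 0 (Dirichlet) and u'(1/3) = -2 (Neumann). Define V = {v ∈ H^1(0, 1/3) : v(0) = 0}. Then [u' v]_0^1/3 = u'(1/3)·v(1/3) − u'(0)·0 = − 2·v(1/3).
Weak formulation: find u (satisfying any essential BC) such that ∫_0^1/3 u'(x) v'(x) dx = ∫_0^1/3 f v dx − 2·v(1/3) for all v ∈ V (Dirichlet at 0 absorbed into V; Neumann datum at x = 1/3 contributes the boundary term).
Substituting f(x) = 5*sin(9*π*x), the right-hand side is ∫_0^1/3 (5*sin(9*π*x)) v dx − 2·v(1/3).


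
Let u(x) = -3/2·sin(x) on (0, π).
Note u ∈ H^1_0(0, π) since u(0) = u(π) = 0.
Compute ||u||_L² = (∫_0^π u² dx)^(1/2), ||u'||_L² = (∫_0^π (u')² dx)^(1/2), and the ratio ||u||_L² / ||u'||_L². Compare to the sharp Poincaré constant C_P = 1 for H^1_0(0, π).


||u||_L² / ||u'||_L² = 1 = C_P.

u(x) = -3/2·sin(x), so u'(x) = -3*cos(x)/2.
Writing u(x) = A·sin(kπx/L) with A = -3/2 and k = 1, use ∫_0^L sin²(kπx/L) dx = L/2 and ∫_0^L cos²(kπx/L) dx = L/2.
u² = 9/4·sin²(x) and (u')² = 9/4·cos²(x), and each of sin², cos² integrates to L/2 = π/2 over (0, π).
∫_0^π u² dx = 9*π/8, so ||u||_L² = 3*sqrt(2)*sqrt(π)/4.
∫_0^π (u')² dx = 9*π/8, so ||u'||_L² = 3*sqrt(2)*sqrt(π)/4.
Ratio ||u||_L² / ||u'||_L² = 1.
Sharp Poincaré constant on H^1_0(0, π) is C_P = L/π = 1, achieved by sin(x).
This is the k = 1 eigenfunction (up to amplitude), so the ratio equals the sharp Poincaré constant exactly.


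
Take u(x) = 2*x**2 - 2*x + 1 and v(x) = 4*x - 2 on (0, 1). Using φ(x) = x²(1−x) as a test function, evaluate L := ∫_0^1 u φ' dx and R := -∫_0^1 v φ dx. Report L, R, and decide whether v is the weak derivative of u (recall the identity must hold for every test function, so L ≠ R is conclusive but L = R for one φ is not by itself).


LHS = -1/30, RHS = -1/30. Yes, v = u' weakly.

u(x) = 2*x**2 - 2*x + 1, classical derivative u'(x) = 4*x - 2.
φ(x) = x²(1−x), so φ'(x) = x*(2 - 3*x).
Note φ(0) = φ(1) = 0, so the boundary term u·φ vanishes.
LHS = ∫_0^1 u(x) φ'(x) dx = ∫_0^1 (-6*x^4 + 10*x^3 - 7*x^2 + 2*x) dx. Term by term:
  ∫_0^1 -6*x^4 dx = -6/5;  ∫_0^1 10*x^3 dx = 5/2;  ∫_0^1 -7*x^2 dx = -7/3;
  ∫_0^1 2*x dx = 1.
Sum: -6/5 + 5/2 − 7/3 + 1 = -1/30.
So LHS = -1/30.
∫_0^1 v(x) φ(x) dx = ∫_0^1 (-4*x^4 + 6*x^3 - 2*x^2) dx. Term by term:
  ∫_0^1 -4*x^4 dx = -4/5;  ∫_0^1 6*x^3 dx = 3/2;  ∫_0^1 -2*x^2 dx = -2/3.
Sum: -4/5 + 3/2 − 2/3 = 1/30.
So RHS = -∫_0^1 v(x) φ(x) dx = -1/30.
LHS = RHS, so the identity holds for this test φ.
Moreover u is smooth here and v(x) = u'(x) = 4*x - 2 pointwise, so the identity holds for every test function. Hence v is the weak derivative of u.


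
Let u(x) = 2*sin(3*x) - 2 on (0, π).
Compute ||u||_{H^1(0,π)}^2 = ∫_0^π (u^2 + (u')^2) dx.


||u||_{H^1(0,π)}^2 = -16/3 + 24*π

u'(x) = 6*cos(3*x).
Expand u² and (u')² and integrate term by term on (0, π), using: for integers n ≥ 1, ∫_0^π sin²(nx) dx = ∫_0^π cos²(nx) dx = π/2; for n ≠ n', ∫_0^π sin(nx)sin(n'x) dx = ∫_0^π cos(nx)cos(n'x) dx = 0; and by product-to-sum, ∫_0^π sin(nx)cos(n'x) dx = ½∫_0^π [sin((n+n')x) + sin((n−n')x)] dx, which is 0 when n+n' is even and 2n/(n²−n'²) when n+n' is odd (it need not vanish on (0, π)). For the constant mode: ∫_0^π 1 dx = π, ∫_0^π cos(nx) dx = 0, ∫_0^π sin(nx) dx = (1−(−1)^n)/n.
  u² squared terms: (-2)²·∫1 dx = 4·π = 4*π;  (2)²·∫sin(3x)² dx = 4·π/2 = 2*π.
  u² cross terms: 2·(-2)·(2)·∫1·sin(3x) dx = -8·(2/3) = -16/3.
  So ∫_0^π u² dx = 4*π + 2*π − 16/3 = -16/3 + 6*π.
  (u')² squared terms: (6)²·∫cos(3x)² dx = 36·π/2 = 18*π.
  So ∫_0^π (u')² dx = 18*π.
||u||_{H^1}^2 = (-16/3 + 6*π) + (18*π) = -16/3 + 24*π.


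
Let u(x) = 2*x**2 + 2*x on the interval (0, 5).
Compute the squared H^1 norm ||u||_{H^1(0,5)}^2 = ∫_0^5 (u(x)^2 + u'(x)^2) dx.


||u||_{H^1}^2 = 14410/3

The H^1 norm (squared) on an interval (0, L) is
  ||u||_{H^1}^2 = ∫_0^L u(x)^2 dx + ∫_0^L u'(x)^2 dx.
Compute u'(x) = 4*x + 2.
Then u(x)^2 = 4*x**4 + 8*x**3 + 4*x**2 and u'(x)^2 = 16*x**2 + 16*x + 4.
Integrate each monomial from 0 to 5 using ∫_0^5 c·x^n dx = c·5^(n+1)/(n+1):
  ∫_0^5 u(x)^2 dx = ∫_0^5 (4*x^4 + 8*x^3 + 4*x^2) dx. Term by term:
    ∫_0^5 4*x^4 dx = 2500;  ∫_0^5 8*x^3 dx = 1250;  ∫_0^5 4*x^2 dx = 500/3.
  Sum: 2500 + 1250 + 500/3 = 11750/3.
  ∫_0^5 u'(x)^2 dx = ∫_0^5 (16*x^2 + 16*x + 4) dx. Term by term:
    ∫_0^5 16*x^2 dx = 2000/3;  ∫_0^5 16*x dx = 200;  ∫_0^5 4 dx = 20.
  Sum: 2000/3 + 200 + 20 = 2660/3.
Adding: ||u||_{H^1}^2 = 11750/3 + 2660/3 = 14410/3.


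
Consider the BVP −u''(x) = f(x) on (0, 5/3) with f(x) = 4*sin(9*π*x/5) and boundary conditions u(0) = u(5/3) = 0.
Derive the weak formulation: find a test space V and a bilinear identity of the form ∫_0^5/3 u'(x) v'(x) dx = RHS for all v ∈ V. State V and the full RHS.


V = H^1_0(0, 5/3) (so v(0) = v(5/3) = 0); weak form: ∫_0^5/3 u'v' dx = ∫_0^5/3 (4*sin(9*π*x/5)) v dx for all v ∈ V.

Multiply both sides by a test function v and integrate from 0 to 5/3:
  ∫_0^5/3 −u''(x) v(x) dx = ∫_0^5/3 f(x) v(x) dx.
Integrate the LHS by parts once:
  ∫_0^5/3 −u'' v dx = −[u'(x) v(x)]_0^5/3 + ∫_0^5/3 u'(x) v'(x) dx.
Thus ∫_0^5/3 u'(x) v'(x) dx = ∫_0^5/3 f(x) v(x) dx + [u'(x) v(x)]_0^5/3.
Choose V so that boundary terms are either known or forced to vanish.
u is Dirichlet: u(0) = u(5/3) = 0. Let V = H^1_0(0, 5/3); then v(0) = v(5/3) = 0, and [u' v]_0^5/3 = 0.
Weak formulation: find u (satisfying any essential BC) such that ∫_0^5/3 u'(x) v'(x) dx = ∫_0^5/3 f v dx for all v ∈ V.
Substituting f(x) = 4*sin(9*π*x/5), the right-hand side is ∫_0^5/3 (4*sin(9*π*x/5)) v dx.


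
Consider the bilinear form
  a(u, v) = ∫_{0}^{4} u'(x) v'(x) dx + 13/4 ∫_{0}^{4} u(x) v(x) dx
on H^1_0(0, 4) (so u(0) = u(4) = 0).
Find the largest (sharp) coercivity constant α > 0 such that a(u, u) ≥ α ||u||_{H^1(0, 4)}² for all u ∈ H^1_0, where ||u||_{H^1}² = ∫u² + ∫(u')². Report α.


α = 1

Coercivity of a(·,·) on H^1_0(0, 4) means a(u, u) ≥ α ||u||_{H^1}² for every u ∈ H^1_0.
The interval has length L = 4, and Poincaré/coercivity depend only on L. Here a(u, u) = ∫(u')² + (13/4)·∫u².
Here c = 13/4 ≥ 1, so a(u,u) = ∫(u')² + c∫u² ≥ ∫(u')² + ∫u² = ||u||_{H^1}², i.e. α = 1 works. No larger α is possible: a(u,u) ≥ α||u||_{H^1}² means (1−α)∫(u')² ≥ (α−c)∫u², and for the modes u_n = sin(nπ(x−x₀)/L) (x₀ the left endpoint) one has ∫u_n²/∫(u_n')² = (L/(nπ))² → 0, so a(u_n,u_n)/||u_n||_{H^1}² → 1. Hence the optimal constant is α = 1.
Therefore α = 1.


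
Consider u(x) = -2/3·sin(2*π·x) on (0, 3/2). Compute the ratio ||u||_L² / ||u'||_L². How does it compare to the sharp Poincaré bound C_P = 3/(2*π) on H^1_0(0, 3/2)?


||u||_L² / ||u'||_L² = 1/(2*π) < C_P = 3/(2*π).

u(x) = -2/3·sin(2*π·x), so u'(x) = -4*π*cos(2*π*x)/3.
Writing u(x) = A·sin(kπx/L) with A = -2/3 and k = 3, use ∫_0^L sin²(kπx/L) dx = L/2 and ∫_0^L cos²(kπx/L) dx = L/2.
u² = 4/9·sin²(2*π·x) and (u')² = 16*π^2/9·cos²(2*π·x), and each of sin², cos² integrates to L/2 = 3/4 over (0, 3/2).
∫_0^3/2 u² dx = 1/3, so ||u||_L² = sqrt(3)/3.
∫_0^3/2 (u')² dx = 4*π^2/3, so ||u'||_L² = 2*sqrt(3)*π/3.
Ratio ||u||_L² / ||u'||_L² = 1/(2*π).
Sharp Poincaré constant on H^1_0(0, 3/2) is C_P = L/π = 3/(2*π), achieved by sin(2*π/3·x).
This is the k = 3 harmonic; the ratio L/(kπ) is strictly less than C_P = L/π, consistent with the sharp inequality ||u||_L² ≤ C_P ||u'||_L².


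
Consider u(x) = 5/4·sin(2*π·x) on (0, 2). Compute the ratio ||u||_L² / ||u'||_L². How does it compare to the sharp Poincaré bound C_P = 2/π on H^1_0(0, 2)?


||u||_L² / ||u'||_L² = 1/(2*π) < C_P = 2/π.

u(x) = 5/4·sin(2*π·x), so u'(x) = 5*π*cos(2*π*x)/2.
Writing u(x) = A·sin(kπx/L) with A = 5/4 and k = 4, use ∫_0^L sin²(kπx/L) dx = L/2 and ∫_0^L cos²(kπx/L) dx = L/2.
u² = 25/16·sin²(2*π·x) and (u')² = 25*π^2/4·cos²(2*π·x), and each of sin², cos² integrates to L/2 = 1 over (0, 2).
∫_0^2 u² dx = 25/16, so ||u||_L² = 5/4.
∫_0^2 (u')² dx = 25*π^2/4, so ||u'||_L² = 5*π/2.
Ratio ||u||_L² / ||u'||_L² = 1/(2*π).
Sharp Poincaré constant on H^1_0(0, 2) is C_P = L/π = 2/π, achieved by sin(π/2·x).
This is the k = 4 harmonic; the ratio L/(kπ) is strictly less than C_P = L/π, consistent with the sharp inequality ||u||_L² ≤ C_P ||u'||_L².


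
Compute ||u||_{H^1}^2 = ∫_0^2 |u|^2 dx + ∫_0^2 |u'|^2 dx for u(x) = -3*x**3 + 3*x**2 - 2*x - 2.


||u||_{H^1}^2 = 36544/105

The H^1 norm (squared) on an interval (0, L) is
  ||u||_{H^1}^2 = ∫_0^L u(x)^2 dx + ∫_0^L u'(x)^2 dx.
Compute u'(x) = -9*x**2 + 6*x - 2.
Then u(x)^2 = 9*x**6 - 18*x**5 + 21*x**4 - 8*x**2 + 8*x + 4 and u'(x)^2 = 81*x**4 - 108*x**3 + 72*x**2 - 24*x + 4.
Integrate each monomial from 0 to 2 using ∫_0^2 c·x^n dx = c·2^(n+1)/(n+1):
  ∫_0^2 u(x)^2 dx = ∫_0^2 (9*x^6 - 18*x^5 + 21*x^4 - 8*x^2 + 8*x + 4) dx. Term by term:
    ∫_0^2 9*x^6 dx = 1152/7;  ∫_0^2 -18*x^5 dx = -192;  ∫_0^2 21*x^4 dx = 672/5;
    ∫_0^2 -8*x^2 dx = -64/3;  ∫_0^2 8*x dx = 16;  ∫_0^2 4 dx = 8.
  Sum: 1152/7 − 192 + 672/5 − 64/3 + 16 + 8 = 11512/105.
  ∫_0^2 u'(x)^2 dx = ∫_0^2 (81*x^4 - 108*x^3 + 72*x^2 - 24*x + 4) dx. Term by term:
    ∫_0^2 81*x^4 dx = 2592/5;  ∫_0^2 -108*x^3 dx = -432;  ∫_0^2 72*x^2 dx = 192;
    ∫_0^2 -24*x dx = -48;  ∫_0^2 4 dx = 8.
  Sum: 2592/5 − 432 + 192 − 48 + 8 = 1192/5.
Adding: ||u||_{H^1}^2 = 11512/105 + 1192/5 = 36544/105.


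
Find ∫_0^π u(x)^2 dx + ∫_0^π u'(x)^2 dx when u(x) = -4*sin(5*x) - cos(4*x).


||u||_{H^1(0,π)}^2 = 1360/9 + 433*π/2

u'(x) = 4*sin(4*x) - 20*cos(5*x).
Expand u² and (u')² and integrate term by term on (0, π), using: for integers n ≥ 1, ∫_0^π sin²(nx) dx = ∫_0^π cos²(nx) dx = π/2; for n ≠ n', ∫_0^π sin(nx)sin(n'x) dx = ∫_0^π cos(nx)cos(n'x) dx = 0; and by product-to-sum, ∫_0^π sin(nx)cos(n'x) dx = ½∫_0^π [sin((n+n')x) + sin((n−n')x)] dx, which is 0 when n+n' is even and 2n/(n²−n'²) when n+n' is odd (it need not vanish on (0, π)).
  u² squared terms: (-1)²·∫cos(4x)² dx = 1·π/2 = π/2;  (-4)²·∫sin(5x)² dx = 16·π/2 = 8*π.
  u² cross terms: 2·(-1)·(-4)·∫cos(4x)·sin(5x) dx = 8·(10/9) = 80/9.
  So ∫_0^π u² dx = π/2 + 8*π + 80/9 = 80/9 + 17*π/2.
  (u')² squared terms: (-20)²·∫cos(5x)² dx = 400·π/2 = 200*π;  (4)²·∫sin(4x)² dx = 16·π/2 = 8*π.
  (u')² cross terms: 2·(-20)·(4)·∫cos(5x)·sin(4x) dx = -160·(-8/9) = 1280/9.
  So ∫_0^π (u')² dx = 200*π + 8*π + 1280/9 = 1280/9 + 208*π.
||u||_{H^1}^2 = (80/9 + 17*π/2) + (1280/9 + 208*π) = 1360/9 + 433*π/2.


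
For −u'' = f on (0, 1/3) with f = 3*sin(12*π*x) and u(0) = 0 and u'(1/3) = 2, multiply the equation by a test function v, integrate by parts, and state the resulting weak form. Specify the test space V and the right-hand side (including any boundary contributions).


V = {v ∈ H^1(0, 1/3) : v(0) = 0} (test functions vanish at x = 0 where u is specified); weak form: ∫_0^1/3 u'v' dx = ∫_0^1/3 (3*sin(12*π*x)) v dx + 2·v(1/3) for all v ∈ V.

Multiply both sides by a test function v and integrate from 0 to 1/3:
  ∫_0^1/3 −u''(x) v(x) dx = ∫_0^1/3 f(x) v(x) dx.
Integrate the LHS by parts once:
  ∫_0^1/3 −u'' v dx = −[u'(x) v(x)]_0^1/3 + ∫_0^1/3 u'(x) v'(x) dx.
Thus ∫_0^1/3 u'(x) v'(x) dx = ∫_0^1/3 f(x) v(x) dx + [u'(x) v(x)]_0^1/3.
Choose V so that boundary terms are either known or forced to vanish.
Mixed BC: u(0) = 0 (Dirichlet) and u'(1/3) = 2 (Neumann). Define V = {v ∈ H^1(0, 1/3) : v(0) = 0}. Then [u' v]_0^1/3 = u'(1/3)·v(1/3) − u'(0)·0 = 2·v(1/3).
Weak formulation: find u (satisfying any essential BC) such that ∫_0^1/3 u'(x) v'(x) dx = ∫_0^1/3 f v dx + 2·v(1/3) for all v ∈ V (Dirichlet at 0 absorbed into V; Neumann datum at x = 1/3 contributes the boundary term).
Substituting f(x) = 3*sin(12*π*x), the right-hand side is ∫_0^1/3 (3*sin(12*π*x)) v dx + 2·v(1/3).


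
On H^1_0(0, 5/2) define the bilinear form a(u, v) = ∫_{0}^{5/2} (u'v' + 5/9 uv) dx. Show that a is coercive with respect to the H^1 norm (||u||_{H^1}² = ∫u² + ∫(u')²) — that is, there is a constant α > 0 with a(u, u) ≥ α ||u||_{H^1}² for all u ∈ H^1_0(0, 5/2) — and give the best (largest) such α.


α = (125 + 36*π^2)/(9*(25 + 4*π^2))

Coercivity of a(·,·) on H^1_0(0, 5/2) means a(u, u) ≥ α ||u||_{H^1}² for every u ∈ H^1_0.
The interval has length L = 5/2, and Poincaré/coercivity depend only on L. Here a(u, u) = ∫(u')² + (5/9)·∫u².
Here 0 < c = 5/9 < 1. The condition a(u,u) ≥ α||u||_{H^1}² reads (1−α)∫(u')² ≥ (α−c)∫u². Any admissible α is ≤ 1 (rapidly oscillating u have ∫u²/∫(u')² → 0), and α = 1 would force 0 ≥ (1−c)∫u², impossible since c < 1; so 1−α > 0. By the sharp Poincaré inequality on H^1_0 of an interval of length L, ∫(u')² ≥ (π/L)²∫u² with equality for the first sine mode sin(π(x−x₀)/L) (x₀ the left endpoint), so the inequality holds for all u iff (1−α)(π/L)² ≥ α − c, i.e. α ≤ ((π/L)² + c)/((π/L)² + 1) = (1 + c(L/π)²)/(1 + (L/π)²). With (π/L)² = 4*π^2/25 and c = 5/9, the largest admissible constant is α = ((π/L)² + c)/((π/L)² + 1).
Simplifying, α = (125 + 36*π^2)/(9*(25 + 4*π^2)).


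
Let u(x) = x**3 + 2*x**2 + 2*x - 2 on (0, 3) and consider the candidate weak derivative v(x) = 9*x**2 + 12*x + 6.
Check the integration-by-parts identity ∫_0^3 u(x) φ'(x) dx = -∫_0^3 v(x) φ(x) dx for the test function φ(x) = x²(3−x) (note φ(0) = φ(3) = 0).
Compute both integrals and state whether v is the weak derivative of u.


LHS = -135, RHS = -405. No, v is not the weak derivative of u.

u(x) = x**3 + 2*x**2 + 2*x - 2, classical derivative u'(x) = 3*x**2 + 4*x + 2.
φ(x) = x²(3−x), so φ'(x) = 3*x*(2 - x).
Note φ(0) = φ(3) = 0, so the boundary term u·φ vanishes.
LHS = ∫_0^3 u(x) φ'(x) dx = ∫_0^3 (-3*x^5 + 6*x^3 + 18*x^2 - 12*x) dx. Term by term:
  ∫_0^3 -3*x^5 dx = -729/2;  ∫_0^3 6*x^3 dx = 243/2;  ∫_0^3 18*x^2 dx = 162;
  ∫_0^3 -12*x dx = -54.
Sum: -729/2 + 243/2 + 162 − 54 = -135.
So LHS = -135.
∫_0^3 v(x) φ(x) dx = ∫_0^3 (-9*x^5 + 15*x^4 + 30*x^3 + 18*x^2) dx. Term by term:
  ∫_0^3 -9*x^5 dx = -2187/2;  ∫_0^3 15*x^4 dx = 729;  ∫_0^3 30*x^3 dx = 1215/2;
  ∫_0^3 18*x^2 dx = 162.
Sum: -2187/2 + 729 + 1215/2 + 162 = 405.
So RHS = -∫_0^3 v(x) φ(x) dx = -405.
LHS − RHS = 270 ≠ 0, so the identity fails.
(For a valid weak derivative the identity must hold for EVERY test function, in particular this one. The failure shows v is NOT the weak derivative of u.)
Correct weak derivative would be u'(x) = 3*x**2 + 4*x + 2.
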